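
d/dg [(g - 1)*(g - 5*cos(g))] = g + (g - 1)*(5*sin(g) + 1) - 5*cos(g)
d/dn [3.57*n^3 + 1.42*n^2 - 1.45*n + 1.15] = 10.71*n^2 + 2.84*n - 1.45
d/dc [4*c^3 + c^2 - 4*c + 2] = 12*c^2 + 2*c - 4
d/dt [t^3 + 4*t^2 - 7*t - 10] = 3*t^2 + 8*t - 7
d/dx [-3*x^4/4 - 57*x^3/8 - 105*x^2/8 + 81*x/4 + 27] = -3*x^3 - 171*x^2/8 - 105*x/4 + 81/4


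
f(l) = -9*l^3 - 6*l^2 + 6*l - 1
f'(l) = -27*l^2 - 12*l + 6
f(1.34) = -25.39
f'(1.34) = -58.56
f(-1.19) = -1.47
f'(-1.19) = -17.95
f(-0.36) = -3.52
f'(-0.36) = 6.82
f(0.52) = -0.77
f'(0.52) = -7.54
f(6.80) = -3067.53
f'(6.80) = -1324.08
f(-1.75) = 18.36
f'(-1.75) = -55.69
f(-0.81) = -5.01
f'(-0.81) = -1.99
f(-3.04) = 178.16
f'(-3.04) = -207.04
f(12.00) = -16345.00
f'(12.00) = -4026.00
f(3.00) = -280.00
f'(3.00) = -273.00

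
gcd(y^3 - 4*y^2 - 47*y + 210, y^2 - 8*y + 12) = y - 6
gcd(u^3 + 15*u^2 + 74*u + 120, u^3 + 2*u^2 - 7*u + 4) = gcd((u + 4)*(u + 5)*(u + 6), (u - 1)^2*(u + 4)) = u + 4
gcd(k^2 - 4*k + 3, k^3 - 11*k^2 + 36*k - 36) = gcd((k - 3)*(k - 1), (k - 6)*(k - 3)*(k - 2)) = k - 3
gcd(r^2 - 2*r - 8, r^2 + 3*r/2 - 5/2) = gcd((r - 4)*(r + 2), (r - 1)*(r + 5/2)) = 1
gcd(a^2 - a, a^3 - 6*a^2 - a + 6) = a - 1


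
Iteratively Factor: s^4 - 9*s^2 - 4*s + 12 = (s - 1)*(s^3 + s^2 - 8*s - 12) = (s - 3)*(s - 1)*(s^2 + 4*s + 4) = (s - 3)*(s - 1)*(s + 2)*(s + 2)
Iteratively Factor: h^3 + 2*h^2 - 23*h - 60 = (h + 3)*(h^2 - h - 20) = (h - 5)*(h + 3)*(h + 4)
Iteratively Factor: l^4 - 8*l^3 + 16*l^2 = (l - 4)*(l^3 - 4*l^2) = (l - 4)^2*(l^2) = l*(l - 4)^2*(l)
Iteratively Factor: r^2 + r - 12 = (r - 3)*(r + 4)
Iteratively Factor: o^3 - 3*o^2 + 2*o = (o - 2)*(o^2 - o) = (o - 2)*(o - 1)*(o)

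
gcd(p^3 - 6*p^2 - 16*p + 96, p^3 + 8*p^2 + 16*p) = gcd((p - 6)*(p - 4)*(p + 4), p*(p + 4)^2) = p + 4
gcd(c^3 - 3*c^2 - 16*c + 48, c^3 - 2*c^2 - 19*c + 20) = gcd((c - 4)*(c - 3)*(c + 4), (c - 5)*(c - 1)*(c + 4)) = c + 4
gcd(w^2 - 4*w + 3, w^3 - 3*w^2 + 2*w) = w - 1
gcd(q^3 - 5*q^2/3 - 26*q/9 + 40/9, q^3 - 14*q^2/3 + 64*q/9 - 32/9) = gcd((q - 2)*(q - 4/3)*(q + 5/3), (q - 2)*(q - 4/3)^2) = q^2 - 10*q/3 + 8/3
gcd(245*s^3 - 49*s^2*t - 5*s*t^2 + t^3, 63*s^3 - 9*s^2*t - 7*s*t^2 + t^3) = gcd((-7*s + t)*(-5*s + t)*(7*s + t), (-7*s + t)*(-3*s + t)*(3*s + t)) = 7*s - t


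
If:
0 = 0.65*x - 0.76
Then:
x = 1.17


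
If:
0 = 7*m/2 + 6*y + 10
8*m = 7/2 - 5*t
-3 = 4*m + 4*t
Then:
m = 29/12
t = -19/6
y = -443/144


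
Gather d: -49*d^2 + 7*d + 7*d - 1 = -49*d^2 + 14*d - 1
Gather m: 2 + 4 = 6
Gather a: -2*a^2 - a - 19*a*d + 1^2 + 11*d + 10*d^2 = -2*a^2 + a*(-19*d - 1) + 10*d^2 + 11*d + 1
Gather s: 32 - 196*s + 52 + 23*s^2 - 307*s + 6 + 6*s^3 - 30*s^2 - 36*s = 6*s^3 - 7*s^2 - 539*s + 90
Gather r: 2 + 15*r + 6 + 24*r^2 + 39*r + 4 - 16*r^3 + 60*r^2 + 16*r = -16*r^3 + 84*r^2 + 70*r + 12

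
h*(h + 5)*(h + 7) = h^3 + 12*h^2 + 35*h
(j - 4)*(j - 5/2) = j^2 - 13*j/2 + 10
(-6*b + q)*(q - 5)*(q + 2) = -6*b*q^2 + 18*b*q + 60*b + q^3 - 3*q^2 - 10*q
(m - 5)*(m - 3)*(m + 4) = m^3 - 4*m^2 - 17*m + 60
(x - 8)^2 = x^2 - 16*x + 64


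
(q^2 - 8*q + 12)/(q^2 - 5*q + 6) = (q - 6)/(q - 3)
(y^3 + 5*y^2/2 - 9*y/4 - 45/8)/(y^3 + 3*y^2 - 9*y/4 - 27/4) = (y + 5/2)/(y + 3)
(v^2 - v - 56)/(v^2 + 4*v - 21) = (v - 8)/(v - 3)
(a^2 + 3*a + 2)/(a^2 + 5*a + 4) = (a + 2)/(a + 4)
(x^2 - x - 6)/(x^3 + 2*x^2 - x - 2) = (x - 3)/(x^2 - 1)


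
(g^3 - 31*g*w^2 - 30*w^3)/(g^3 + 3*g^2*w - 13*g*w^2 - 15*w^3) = (-g + 6*w)/(-g + 3*w)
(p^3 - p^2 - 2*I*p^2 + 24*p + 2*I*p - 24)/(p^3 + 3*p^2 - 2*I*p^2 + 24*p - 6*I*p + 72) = (p - 1)/(p + 3)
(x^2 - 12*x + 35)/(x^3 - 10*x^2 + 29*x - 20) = (x - 7)/(x^2 - 5*x + 4)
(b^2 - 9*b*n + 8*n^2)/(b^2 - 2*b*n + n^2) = (b - 8*n)/(b - n)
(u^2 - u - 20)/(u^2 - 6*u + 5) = (u + 4)/(u - 1)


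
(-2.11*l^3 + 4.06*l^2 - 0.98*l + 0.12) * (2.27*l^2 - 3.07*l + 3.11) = -4.7897*l^5 + 15.6939*l^4 - 21.2509*l^3 + 15.9076*l^2 - 3.4162*l + 0.3732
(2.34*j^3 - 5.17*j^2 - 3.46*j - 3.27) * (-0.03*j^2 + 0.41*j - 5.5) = -0.0702*j^5 + 1.1145*j^4 - 14.8859*j^3 + 27.1145*j^2 + 17.6893*j + 17.985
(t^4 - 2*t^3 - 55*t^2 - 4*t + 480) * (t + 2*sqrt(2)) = t^5 - 2*t^4 + 2*sqrt(2)*t^4 - 55*t^3 - 4*sqrt(2)*t^3 - 110*sqrt(2)*t^2 - 4*t^2 - 8*sqrt(2)*t + 480*t + 960*sqrt(2)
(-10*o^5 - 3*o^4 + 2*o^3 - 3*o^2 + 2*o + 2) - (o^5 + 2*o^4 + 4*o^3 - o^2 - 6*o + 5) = -11*o^5 - 5*o^4 - 2*o^3 - 2*o^2 + 8*o - 3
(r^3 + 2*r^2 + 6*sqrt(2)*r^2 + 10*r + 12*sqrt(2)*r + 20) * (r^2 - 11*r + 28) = r^5 - 9*r^4 + 6*sqrt(2)*r^4 - 54*sqrt(2)*r^3 + 16*r^3 - 34*r^2 + 36*sqrt(2)*r^2 + 60*r + 336*sqrt(2)*r + 560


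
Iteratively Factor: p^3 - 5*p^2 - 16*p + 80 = (p - 5)*(p^2 - 16) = (p - 5)*(p - 4)*(p + 4)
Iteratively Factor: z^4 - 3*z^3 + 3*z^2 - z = (z)*(z^3 - 3*z^2 + 3*z - 1) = z*(z - 1)*(z^2 - 2*z + 1) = z*(z - 1)^2*(z - 1)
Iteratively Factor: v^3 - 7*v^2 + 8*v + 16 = (v - 4)*(v^2 - 3*v - 4) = (v - 4)*(v + 1)*(v - 4)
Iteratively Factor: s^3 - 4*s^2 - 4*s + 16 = (s - 4)*(s^2 - 4) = (s - 4)*(s - 2)*(s + 2)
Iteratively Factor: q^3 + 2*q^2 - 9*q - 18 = (q + 2)*(q^2 - 9) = (q + 2)*(q + 3)*(q - 3)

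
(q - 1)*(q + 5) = q^2 + 4*q - 5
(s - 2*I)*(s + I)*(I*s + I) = I*s^3 + s^2 + I*s^2 + s + 2*I*s + 2*I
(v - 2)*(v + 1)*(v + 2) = v^3 + v^2 - 4*v - 4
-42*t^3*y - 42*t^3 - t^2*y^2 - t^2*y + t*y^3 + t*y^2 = (-7*t + y)*(6*t + y)*(t*y + t)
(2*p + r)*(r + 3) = 2*p*r + 6*p + r^2 + 3*r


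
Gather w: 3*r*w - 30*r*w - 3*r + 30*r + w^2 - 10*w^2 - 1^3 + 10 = -27*r*w + 27*r - 9*w^2 + 9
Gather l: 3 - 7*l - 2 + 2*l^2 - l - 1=2*l^2 - 8*l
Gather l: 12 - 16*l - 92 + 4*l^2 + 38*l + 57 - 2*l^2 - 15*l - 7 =2*l^2 + 7*l - 30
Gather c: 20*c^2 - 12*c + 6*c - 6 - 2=20*c^2 - 6*c - 8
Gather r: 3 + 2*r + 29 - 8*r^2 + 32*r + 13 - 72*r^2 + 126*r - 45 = -80*r^2 + 160*r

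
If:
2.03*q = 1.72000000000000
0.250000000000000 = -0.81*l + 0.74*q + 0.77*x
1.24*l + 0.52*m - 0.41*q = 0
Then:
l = 0.950617283950617*x + 0.465426017150155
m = -2.26685660018993*x - 0.441805959047338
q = 0.85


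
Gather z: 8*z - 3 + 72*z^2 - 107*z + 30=72*z^2 - 99*z + 27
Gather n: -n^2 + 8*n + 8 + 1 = -n^2 + 8*n + 9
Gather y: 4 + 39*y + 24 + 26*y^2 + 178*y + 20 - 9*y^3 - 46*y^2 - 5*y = -9*y^3 - 20*y^2 + 212*y + 48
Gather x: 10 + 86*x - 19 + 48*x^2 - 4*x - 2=48*x^2 + 82*x - 11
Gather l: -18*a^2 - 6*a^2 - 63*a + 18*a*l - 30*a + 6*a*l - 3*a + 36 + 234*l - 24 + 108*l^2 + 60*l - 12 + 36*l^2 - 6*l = -24*a^2 - 96*a + 144*l^2 + l*(24*a + 288)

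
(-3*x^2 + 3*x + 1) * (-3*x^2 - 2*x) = 9*x^4 - 3*x^3 - 9*x^2 - 2*x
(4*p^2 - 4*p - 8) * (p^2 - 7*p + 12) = 4*p^4 - 32*p^3 + 68*p^2 + 8*p - 96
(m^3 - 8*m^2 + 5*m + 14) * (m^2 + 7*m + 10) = m^5 - m^4 - 41*m^3 - 31*m^2 + 148*m + 140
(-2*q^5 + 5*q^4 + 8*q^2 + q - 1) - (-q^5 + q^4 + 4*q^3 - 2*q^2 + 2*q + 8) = -q^5 + 4*q^4 - 4*q^3 + 10*q^2 - q - 9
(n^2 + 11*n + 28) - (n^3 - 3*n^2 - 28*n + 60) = -n^3 + 4*n^2 + 39*n - 32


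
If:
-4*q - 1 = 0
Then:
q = -1/4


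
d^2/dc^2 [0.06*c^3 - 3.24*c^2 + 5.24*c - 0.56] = 0.36*c - 6.48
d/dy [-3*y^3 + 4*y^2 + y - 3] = -9*y^2 + 8*y + 1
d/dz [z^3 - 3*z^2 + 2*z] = 3*z^2 - 6*z + 2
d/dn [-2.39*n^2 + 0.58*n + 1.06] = 0.58 - 4.78*n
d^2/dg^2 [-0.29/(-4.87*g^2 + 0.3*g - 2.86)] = (-13.755802*g^2 + 0.84738*g + 0.29*(9.74*g - 0.3)*(19.48*g - 0.6) - 8.078356)/(4.87*g^2 - 0.3*g + 2.86)^3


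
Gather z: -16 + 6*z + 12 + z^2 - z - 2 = z^2 + 5*z - 6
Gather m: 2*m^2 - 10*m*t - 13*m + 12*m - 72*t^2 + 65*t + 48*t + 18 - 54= 2*m^2 + m*(-10*t - 1) - 72*t^2 + 113*t - 36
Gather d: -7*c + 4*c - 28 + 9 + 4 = -3*c - 15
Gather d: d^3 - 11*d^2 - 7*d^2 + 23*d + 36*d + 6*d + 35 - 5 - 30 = d^3 - 18*d^2 + 65*d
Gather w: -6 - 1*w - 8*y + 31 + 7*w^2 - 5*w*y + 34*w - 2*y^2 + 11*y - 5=7*w^2 + w*(33 - 5*y) - 2*y^2 + 3*y + 20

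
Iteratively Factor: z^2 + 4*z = (z + 4)*(z)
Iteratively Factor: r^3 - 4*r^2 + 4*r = (r - 2)*(r^2 - 2*r) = r*(r - 2)*(r - 2)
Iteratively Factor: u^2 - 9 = (u - 3)*(u + 3)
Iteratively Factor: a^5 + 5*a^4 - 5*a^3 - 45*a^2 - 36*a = (a - 3)*(a^4 + 8*a^3 + 19*a^2 + 12*a) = (a - 3)*(a + 4)*(a^3 + 4*a^2 + 3*a) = (a - 3)*(a + 1)*(a + 4)*(a^2 + 3*a) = (a - 3)*(a + 1)*(a + 3)*(a + 4)*(a)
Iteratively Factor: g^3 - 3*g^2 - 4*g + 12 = (g + 2)*(g^2 - 5*g + 6) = (g - 3)*(g + 2)*(g - 2)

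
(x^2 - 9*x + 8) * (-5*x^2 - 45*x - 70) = -5*x^4 + 295*x^2 + 270*x - 560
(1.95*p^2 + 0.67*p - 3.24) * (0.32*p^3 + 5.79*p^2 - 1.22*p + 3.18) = 0.624*p^5 + 11.5049*p^4 + 0.4635*p^3 - 13.376*p^2 + 6.0834*p - 10.3032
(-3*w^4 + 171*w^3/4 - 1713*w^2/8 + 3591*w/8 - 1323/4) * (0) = 0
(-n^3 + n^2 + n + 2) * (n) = -n^4 + n^3 + n^2 + 2*n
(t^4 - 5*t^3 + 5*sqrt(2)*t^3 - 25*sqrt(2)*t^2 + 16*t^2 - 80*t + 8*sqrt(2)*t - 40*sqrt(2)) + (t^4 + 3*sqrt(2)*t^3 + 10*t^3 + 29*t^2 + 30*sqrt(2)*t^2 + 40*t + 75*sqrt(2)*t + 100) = 2*t^4 + 5*t^3 + 8*sqrt(2)*t^3 + 5*sqrt(2)*t^2 + 45*t^2 - 40*t + 83*sqrt(2)*t - 40*sqrt(2) + 100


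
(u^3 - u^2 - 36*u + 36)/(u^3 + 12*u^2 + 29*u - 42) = (u - 6)/(u + 7)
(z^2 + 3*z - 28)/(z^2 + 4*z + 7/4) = 4*(z^2 + 3*z - 28)/(4*z^2 + 16*z + 7)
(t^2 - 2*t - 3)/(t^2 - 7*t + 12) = (t + 1)/(t - 4)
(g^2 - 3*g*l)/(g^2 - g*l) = (g - 3*l)/(g - l)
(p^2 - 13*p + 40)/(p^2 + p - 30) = (p - 8)/(p + 6)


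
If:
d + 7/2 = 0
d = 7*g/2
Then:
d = -7/2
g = -1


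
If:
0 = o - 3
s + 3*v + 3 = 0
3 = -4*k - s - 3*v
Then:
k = 0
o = 3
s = -3*v - 3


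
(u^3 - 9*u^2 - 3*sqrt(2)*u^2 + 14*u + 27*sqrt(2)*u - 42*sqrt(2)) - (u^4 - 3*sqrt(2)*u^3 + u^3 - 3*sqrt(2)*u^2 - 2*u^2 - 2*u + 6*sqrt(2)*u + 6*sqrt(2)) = -u^4 + 3*sqrt(2)*u^3 - 7*u^2 + 16*u + 21*sqrt(2)*u - 48*sqrt(2)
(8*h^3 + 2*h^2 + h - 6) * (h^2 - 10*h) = 8*h^5 - 78*h^4 - 19*h^3 - 16*h^2 + 60*h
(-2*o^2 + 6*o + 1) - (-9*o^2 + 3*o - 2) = 7*o^2 + 3*o + 3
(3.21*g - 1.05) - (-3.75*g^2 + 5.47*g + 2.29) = 3.75*g^2 - 2.26*g - 3.34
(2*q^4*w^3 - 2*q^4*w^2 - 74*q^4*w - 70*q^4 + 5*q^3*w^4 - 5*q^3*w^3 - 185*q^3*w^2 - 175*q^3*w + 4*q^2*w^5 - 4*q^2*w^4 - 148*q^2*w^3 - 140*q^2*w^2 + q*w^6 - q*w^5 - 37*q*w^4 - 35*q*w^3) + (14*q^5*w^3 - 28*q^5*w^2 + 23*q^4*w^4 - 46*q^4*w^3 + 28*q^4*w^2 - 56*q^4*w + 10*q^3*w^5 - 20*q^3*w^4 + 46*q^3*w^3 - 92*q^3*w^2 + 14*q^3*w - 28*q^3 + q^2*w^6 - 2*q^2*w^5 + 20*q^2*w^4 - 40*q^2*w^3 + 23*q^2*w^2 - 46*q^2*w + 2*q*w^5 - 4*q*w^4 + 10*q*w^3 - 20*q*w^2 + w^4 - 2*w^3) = 14*q^5*w^3 - 28*q^5*w^2 + 23*q^4*w^4 - 44*q^4*w^3 + 26*q^4*w^2 - 130*q^4*w - 70*q^4 + 10*q^3*w^5 - 15*q^3*w^4 + 41*q^3*w^3 - 277*q^3*w^2 - 161*q^3*w - 28*q^3 + q^2*w^6 + 2*q^2*w^5 + 16*q^2*w^4 - 188*q^2*w^3 - 117*q^2*w^2 - 46*q^2*w + q*w^6 + q*w^5 - 41*q*w^4 - 25*q*w^3 - 20*q*w^2 + w^4 - 2*w^3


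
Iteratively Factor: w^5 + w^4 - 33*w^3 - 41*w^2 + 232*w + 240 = (w + 4)*(w^4 - 3*w^3 - 21*w^2 + 43*w + 60) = (w - 5)*(w + 4)*(w^3 + 2*w^2 - 11*w - 12) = (w - 5)*(w - 3)*(w + 4)*(w^2 + 5*w + 4) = (w - 5)*(w - 3)*(w + 1)*(w + 4)*(w + 4)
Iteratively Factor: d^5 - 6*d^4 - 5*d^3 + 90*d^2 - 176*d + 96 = (d - 4)*(d^4 - 2*d^3 - 13*d^2 + 38*d - 24) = (d - 4)*(d + 4)*(d^3 - 6*d^2 + 11*d - 6) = (d - 4)*(d - 2)*(d + 4)*(d^2 - 4*d + 3) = (d - 4)*(d - 3)*(d - 2)*(d + 4)*(d - 1)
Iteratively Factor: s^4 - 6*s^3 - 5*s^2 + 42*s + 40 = (s - 4)*(s^3 - 2*s^2 - 13*s - 10) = (s - 5)*(s - 4)*(s^2 + 3*s + 2) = (s - 5)*(s - 4)*(s + 2)*(s + 1)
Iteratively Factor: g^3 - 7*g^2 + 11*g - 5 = (g - 5)*(g^2 - 2*g + 1) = (g - 5)*(g - 1)*(g - 1)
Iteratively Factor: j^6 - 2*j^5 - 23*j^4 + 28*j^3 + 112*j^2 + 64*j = (j + 4)*(j^5 - 6*j^4 + j^3 + 24*j^2 + 16*j) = j*(j + 4)*(j^4 - 6*j^3 + j^2 + 24*j + 16) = j*(j + 1)*(j + 4)*(j^3 - 7*j^2 + 8*j + 16) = j*(j + 1)^2*(j + 4)*(j^2 - 8*j + 16) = j*(j - 4)*(j + 1)^2*(j + 4)*(j - 4)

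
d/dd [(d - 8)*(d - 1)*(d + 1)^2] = 4*d^3 - 21*d^2 - 18*d + 7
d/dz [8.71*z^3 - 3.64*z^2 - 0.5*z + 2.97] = 26.13*z^2 - 7.28*z - 0.5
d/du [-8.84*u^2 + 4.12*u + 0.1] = 4.12 - 17.68*u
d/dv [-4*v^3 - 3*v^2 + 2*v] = -12*v^2 - 6*v + 2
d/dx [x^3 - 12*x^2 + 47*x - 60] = 3*x^2 - 24*x + 47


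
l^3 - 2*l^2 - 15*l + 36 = (l - 3)^2*(l + 4)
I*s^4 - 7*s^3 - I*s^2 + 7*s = s*(s - 1)*(s + 7*I)*(I*s + I)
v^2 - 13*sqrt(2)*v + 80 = (v - 8*sqrt(2))*(v - 5*sqrt(2))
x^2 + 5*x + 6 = (x + 2)*(x + 3)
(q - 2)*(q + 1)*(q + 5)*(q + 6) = q^4 + 10*q^3 + 17*q^2 - 52*q - 60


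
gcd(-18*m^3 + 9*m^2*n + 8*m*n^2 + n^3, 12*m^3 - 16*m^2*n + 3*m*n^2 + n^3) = 6*m^2 - 5*m*n - n^2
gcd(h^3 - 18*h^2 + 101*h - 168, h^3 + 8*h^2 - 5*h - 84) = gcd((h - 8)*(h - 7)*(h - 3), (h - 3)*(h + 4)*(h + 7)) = h - 3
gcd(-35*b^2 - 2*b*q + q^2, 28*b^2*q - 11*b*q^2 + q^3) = -7*b + q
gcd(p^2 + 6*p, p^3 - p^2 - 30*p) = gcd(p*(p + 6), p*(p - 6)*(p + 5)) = p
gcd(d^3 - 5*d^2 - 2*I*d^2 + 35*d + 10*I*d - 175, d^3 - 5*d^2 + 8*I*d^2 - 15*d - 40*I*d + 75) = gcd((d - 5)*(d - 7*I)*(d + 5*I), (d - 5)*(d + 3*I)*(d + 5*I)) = d^2 + d*(-5 + 5*I) - 25*I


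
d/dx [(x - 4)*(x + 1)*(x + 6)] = 3*x^2 + 6*x - 22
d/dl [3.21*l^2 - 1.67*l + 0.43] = 6.42*l - 1.67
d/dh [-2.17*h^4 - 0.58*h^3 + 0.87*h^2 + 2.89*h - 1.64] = -8.68*h^3 - 1.74*h^2 + 1.74*h + 2.89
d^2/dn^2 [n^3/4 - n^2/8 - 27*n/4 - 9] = 3*n/2 - 1/4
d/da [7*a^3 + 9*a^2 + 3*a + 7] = 21*a^2 + 18*a + 3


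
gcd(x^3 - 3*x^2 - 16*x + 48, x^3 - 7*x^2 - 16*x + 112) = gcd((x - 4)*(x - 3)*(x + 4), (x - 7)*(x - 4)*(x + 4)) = x^2 - 16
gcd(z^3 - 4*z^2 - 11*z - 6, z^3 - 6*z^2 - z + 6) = z^2 - 5*z - 6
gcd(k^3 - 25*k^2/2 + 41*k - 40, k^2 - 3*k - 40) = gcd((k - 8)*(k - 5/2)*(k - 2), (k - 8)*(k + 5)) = k - 8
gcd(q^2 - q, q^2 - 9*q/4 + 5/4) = q - 1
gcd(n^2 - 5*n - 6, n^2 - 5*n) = 1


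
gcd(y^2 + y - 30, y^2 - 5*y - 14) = 1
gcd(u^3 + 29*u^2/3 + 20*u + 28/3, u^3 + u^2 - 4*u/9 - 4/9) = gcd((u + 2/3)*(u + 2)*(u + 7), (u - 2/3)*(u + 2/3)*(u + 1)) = u + 2/3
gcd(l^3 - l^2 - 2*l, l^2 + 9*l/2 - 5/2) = 1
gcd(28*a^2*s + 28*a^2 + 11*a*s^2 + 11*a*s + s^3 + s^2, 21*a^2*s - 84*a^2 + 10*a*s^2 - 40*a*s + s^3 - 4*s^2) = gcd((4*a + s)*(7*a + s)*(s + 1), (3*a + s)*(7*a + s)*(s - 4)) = 7*a + s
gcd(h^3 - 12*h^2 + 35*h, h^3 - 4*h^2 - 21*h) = h^2 - 7*h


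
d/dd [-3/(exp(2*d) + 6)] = 6*exp(2*d)/(exp(2*d) + 6)^2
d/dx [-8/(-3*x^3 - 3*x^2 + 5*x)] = 8*(-9*x^2 - 6*x + 5)/(x^2*(3*x^2 + 3*x - 5)^2)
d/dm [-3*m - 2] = -3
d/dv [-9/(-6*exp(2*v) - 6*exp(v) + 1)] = (-108*exp(v) - 54)*exp(v)/(6*exp(2*v) + 6*exp(v) - 1)^2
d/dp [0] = 0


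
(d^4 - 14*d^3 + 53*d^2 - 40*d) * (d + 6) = d^5 - 8*d^4 - 31*d^3 + 278*d^2 - 240*d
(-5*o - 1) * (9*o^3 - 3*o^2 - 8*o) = -45*o^4 + 6*o^3 + 43*o^2 + 8*o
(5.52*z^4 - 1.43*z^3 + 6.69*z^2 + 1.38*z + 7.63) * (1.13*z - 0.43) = 6.2376*z^5 - 3.9895*z^4 + 8.1746*z^3 - 1.3173*z^2 + 8.0285*z - 3.2809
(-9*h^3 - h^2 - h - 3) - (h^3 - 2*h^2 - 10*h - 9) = -10*h^3 + h^2 + 9*h + 6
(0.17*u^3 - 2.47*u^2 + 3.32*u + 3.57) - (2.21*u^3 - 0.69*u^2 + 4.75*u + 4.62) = -2.04*u^3 - 1.78*u^2 - 1.43*u - 1.05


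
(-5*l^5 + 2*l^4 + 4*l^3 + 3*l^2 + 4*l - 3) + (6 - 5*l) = -5*l^5 + 2*l^4 + 4*l^3 + 3*l^2 - l + 3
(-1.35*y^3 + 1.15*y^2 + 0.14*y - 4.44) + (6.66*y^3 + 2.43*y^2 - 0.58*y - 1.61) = 5.31*y^3 + 3.58*y^2 - 0.44*y - 6.05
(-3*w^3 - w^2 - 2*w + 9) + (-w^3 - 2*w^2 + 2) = -4*w^3 - 3*w^2 - 2*w + 11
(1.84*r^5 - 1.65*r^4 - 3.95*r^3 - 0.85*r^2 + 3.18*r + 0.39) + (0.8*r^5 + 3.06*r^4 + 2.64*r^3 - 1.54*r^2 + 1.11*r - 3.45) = 2.64*r^5 + 1.41*r^4 - 1.31*r^3 - 2.39*r^2 + 4.29*r - 3.06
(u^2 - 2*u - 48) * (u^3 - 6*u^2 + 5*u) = u^5 - 8*u^4 - 31*u^3 + 278*u^2 - 240*u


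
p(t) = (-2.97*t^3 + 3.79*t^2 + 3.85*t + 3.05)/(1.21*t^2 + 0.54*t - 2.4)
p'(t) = (-2.42*t - 0.54)*(-2.97*t^3 + 3.79*t^2 + 3.85*t + 3.05)/(1.21*t^2 + 0.54*t - 2.4)^2 + (-8.91*t^2 + 7.58*t + 3.85)/(1.21*t^2 + 0.54*t - 2.4)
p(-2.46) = 16.90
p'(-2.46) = 6.33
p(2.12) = -0.01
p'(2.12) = -4.79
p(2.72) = -2.27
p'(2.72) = -3.15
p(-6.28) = 20.60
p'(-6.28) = -2.22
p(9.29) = -18.83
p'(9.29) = -2.44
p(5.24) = -8.92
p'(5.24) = -2.47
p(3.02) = -3.17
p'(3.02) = -2.89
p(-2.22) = 19.32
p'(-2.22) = 15.42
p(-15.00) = 41.34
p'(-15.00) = -2.43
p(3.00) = -3.11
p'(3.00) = -2.90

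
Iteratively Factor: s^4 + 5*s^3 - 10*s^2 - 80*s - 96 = (s + 4)*(s^3 + s^2 - 14*s - 24) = (s + 2)*(s + 4)*(s^2 - s - 12) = (s - 4)*(s + 2)*(s + 4)*(s + 3)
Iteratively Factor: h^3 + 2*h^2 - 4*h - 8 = (h + 2)*(h^2 - 4) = (h + 2)^2*(h - 2)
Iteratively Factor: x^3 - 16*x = (x)*(x^2 - 16) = x*(x + 4)*(x - 4)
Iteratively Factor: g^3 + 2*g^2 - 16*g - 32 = (g + 2)*(g^2 - 16) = (g - 4)*(g + 2)*(g + 4)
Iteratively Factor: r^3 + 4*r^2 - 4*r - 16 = (r - 2)*(r^2 + 6*r + 8) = (r - 2)*(r + 4)*(r + 2)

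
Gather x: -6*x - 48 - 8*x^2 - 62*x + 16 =-8*x^2 - 68*x - 32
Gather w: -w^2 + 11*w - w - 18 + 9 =-w^2 + 10*w - 9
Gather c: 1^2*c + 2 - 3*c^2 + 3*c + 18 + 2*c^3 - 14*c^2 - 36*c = 2*c^3 - 17*c^2 - 32*c + 20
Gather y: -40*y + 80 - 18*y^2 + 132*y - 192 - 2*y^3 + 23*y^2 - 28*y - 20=-2*y^3 + 5*y^2 + 64*y - 132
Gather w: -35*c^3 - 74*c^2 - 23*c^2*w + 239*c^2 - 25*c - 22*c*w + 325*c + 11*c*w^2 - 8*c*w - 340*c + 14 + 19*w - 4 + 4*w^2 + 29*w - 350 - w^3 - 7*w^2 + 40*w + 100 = -35*c^3 + 165*c^2 - 40*c - w^3 + w^2*(11*c - 3) + w*(-23*c^2 - 30*c + 88) - 240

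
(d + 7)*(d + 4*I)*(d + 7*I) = d^3 + 7*d^2 + 11*I*d^2 - 28*d + 77*I*d - 196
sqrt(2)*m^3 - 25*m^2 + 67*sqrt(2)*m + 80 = (m - 8*sqrt(2))*(m - 5*sqrt(2))*(sqrt(2)*m + 1)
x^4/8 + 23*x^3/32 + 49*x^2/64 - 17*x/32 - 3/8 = (x/4 + 1)*(x/2 + 1)*(x - 3/4)*(x + 1/2)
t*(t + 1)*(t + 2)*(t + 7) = t^4 + 10*t^3 + 23*t^2 + 14*t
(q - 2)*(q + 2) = q^2 - 4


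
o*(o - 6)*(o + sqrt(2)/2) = o^3 - 6*o^2 + sqrt(2)*o^2/2 - 3*sqrt(2)*o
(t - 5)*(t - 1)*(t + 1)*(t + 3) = t^4 - 2*t^3 - 16*t^2 + 2*t + 15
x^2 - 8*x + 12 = (x - 6)*(x - 2)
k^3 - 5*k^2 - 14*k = k*(k - 7)*(k + 2)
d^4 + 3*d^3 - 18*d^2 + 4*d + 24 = (d - 2)^2*(d + 1)*(d + 6)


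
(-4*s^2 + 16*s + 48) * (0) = 0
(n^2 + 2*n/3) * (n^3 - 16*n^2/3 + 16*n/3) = n^5 - 14*n^4/3 + 16*n^3/9 + 32*n^2/9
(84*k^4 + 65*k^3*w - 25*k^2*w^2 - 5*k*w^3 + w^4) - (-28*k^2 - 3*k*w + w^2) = 84*k^4 + 65*k^3*w - 25*k^2*w^2 + 28*k^2 - 5*k*w^3 + 3*k*w + w^4 - w^2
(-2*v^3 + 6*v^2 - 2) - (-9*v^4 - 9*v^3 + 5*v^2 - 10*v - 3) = 9*v^4 + 7*v^3 + v^2 + 10*v + 1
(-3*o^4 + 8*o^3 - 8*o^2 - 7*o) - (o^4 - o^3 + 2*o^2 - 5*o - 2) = -4*o^4 + 9*o^3 - 10*o^2 - 2*o + 2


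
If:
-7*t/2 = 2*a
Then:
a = -7*t/4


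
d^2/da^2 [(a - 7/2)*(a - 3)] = 2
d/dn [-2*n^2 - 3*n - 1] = -4*n - 3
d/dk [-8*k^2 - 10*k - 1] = -16*k - 10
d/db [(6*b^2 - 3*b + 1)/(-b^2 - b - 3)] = (-9*b^2 - 34*b + 10)/(b^4 + 2*b^3 + 7*b^2 + 6*b + 9)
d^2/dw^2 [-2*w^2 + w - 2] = -4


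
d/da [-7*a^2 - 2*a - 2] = -14*a - 2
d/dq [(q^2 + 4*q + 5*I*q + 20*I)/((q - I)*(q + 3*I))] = (q^2*(-4 - 3*I) + q*(6 - 40*I) + 52 + 15*I)/(q^4 + 4*I*q^3 + 2*q^2 + 12*I*q + 9)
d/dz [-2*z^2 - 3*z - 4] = -4*z - 3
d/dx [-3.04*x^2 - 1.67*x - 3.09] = -6.08*x - 1.67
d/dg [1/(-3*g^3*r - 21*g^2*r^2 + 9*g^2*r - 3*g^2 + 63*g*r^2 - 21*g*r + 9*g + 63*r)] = (3*g^2*r + 14*g*r^2 - 6*g*r + 2*g - 21*r^2 + 7*r - 3)/(3*(g^3*r + 7*g^2*r^2 - 3*g^2*r + g^2 - 21*g*r^2 + 7*g*r - 3*g - 21*r)^2)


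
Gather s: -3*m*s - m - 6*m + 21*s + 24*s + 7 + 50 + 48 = -7*m + s*(45 - 3*m) + 105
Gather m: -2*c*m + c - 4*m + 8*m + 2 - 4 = c + m*(4 - 2*c) - 2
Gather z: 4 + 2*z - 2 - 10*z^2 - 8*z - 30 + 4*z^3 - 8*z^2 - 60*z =4*z^3 - 18*z^2 - 66*z - 28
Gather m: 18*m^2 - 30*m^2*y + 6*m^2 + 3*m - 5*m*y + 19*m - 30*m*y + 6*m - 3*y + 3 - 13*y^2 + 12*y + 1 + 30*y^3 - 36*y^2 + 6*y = m^2*(24 - 30*y) + m*(28 - 35*y) + 30*y^3 - 49*y^2 + 15*y + 4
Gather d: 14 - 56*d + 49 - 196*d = 63 - 252*d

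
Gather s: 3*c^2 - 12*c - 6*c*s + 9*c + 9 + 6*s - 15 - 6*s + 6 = 3*c^2 - 6*c*s - 3*c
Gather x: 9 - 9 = 0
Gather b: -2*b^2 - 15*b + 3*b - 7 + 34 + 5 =-2*b^2 - 12*b + 32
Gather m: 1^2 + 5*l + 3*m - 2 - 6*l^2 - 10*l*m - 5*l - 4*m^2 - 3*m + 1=-6*l^2 - 10*l*m - 4*m^2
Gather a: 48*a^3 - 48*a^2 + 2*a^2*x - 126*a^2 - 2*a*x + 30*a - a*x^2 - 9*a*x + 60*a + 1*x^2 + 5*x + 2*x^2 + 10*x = 48*a^3 + a^2*(2*x - 174) + a*(-x^2 - 11*x + 90) + 3*x^2 + 15*x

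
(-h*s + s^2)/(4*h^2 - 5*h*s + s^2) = s/(-4*h + s)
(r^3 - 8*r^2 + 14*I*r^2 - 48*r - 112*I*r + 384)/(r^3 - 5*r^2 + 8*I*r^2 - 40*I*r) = (r^2 + 2*r*(-4 + 3*I) - 48*I)/(r*(r - 5))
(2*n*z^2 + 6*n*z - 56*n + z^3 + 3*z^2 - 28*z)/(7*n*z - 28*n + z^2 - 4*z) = (2*n*z + 14*n + z^2 + 7*z)/(7*n + z)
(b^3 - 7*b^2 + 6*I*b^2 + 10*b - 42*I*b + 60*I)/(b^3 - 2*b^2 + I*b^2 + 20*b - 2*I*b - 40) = (b^2 + b*(-5 + 6*I) - 30*I)/(b^2 + I*b + 20)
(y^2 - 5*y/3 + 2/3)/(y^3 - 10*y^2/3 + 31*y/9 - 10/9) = 3/(3*y - 5)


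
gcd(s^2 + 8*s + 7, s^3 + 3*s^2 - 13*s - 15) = s + 1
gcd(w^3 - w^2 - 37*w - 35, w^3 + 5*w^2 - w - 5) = w^2 + 6*w + 5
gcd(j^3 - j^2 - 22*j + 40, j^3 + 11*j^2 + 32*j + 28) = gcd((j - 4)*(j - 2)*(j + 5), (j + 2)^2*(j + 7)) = 1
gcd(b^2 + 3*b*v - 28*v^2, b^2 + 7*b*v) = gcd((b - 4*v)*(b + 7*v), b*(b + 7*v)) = b + 7*v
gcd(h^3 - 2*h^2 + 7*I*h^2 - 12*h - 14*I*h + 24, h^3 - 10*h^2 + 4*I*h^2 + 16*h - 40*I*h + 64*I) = h^2 + h*(-2 + 4*I) - 8*I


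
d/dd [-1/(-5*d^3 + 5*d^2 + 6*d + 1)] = (-15*d^2 + 10*d + 6)/(-5*d^3 + 5*d^2 + 6*d + 1)^2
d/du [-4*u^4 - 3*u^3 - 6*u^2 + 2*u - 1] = -16*u^3 - 9*u^2 - 12*u + 2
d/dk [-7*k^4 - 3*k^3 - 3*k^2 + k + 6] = -28*k^3 - 9*k^2 - 6*k + 1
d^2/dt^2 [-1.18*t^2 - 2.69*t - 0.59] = -2.36000000000000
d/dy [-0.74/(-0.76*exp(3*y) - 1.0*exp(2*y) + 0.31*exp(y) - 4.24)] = (-1.6872*exp(2*y) - 1.48*exp(y) + 0.2294)*exp(y)/(0.76*exp(3*y) + 1.0*exp(2*y) - 0.31*exp(y) + 4.24)^2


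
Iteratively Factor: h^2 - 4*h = (h - 4)*(h)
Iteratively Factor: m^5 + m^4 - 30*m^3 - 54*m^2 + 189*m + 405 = (m + 3)*(m^4 - 2*m^3 - 24*m^2 + 18*m + 135) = (m + 3)^2*(m^3 - 5*m^2 - 9*m + 45) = (m - 3)*(m + 3)^2*(m^2 - 2*m - 15) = (m - 5)*(m - 3)*(m + 3)^2*(m + 3)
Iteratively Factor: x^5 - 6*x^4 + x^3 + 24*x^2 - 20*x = (x - 2)*(x^4 - 4*x^3 - 7*x^2 + 10*x) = x*(x - 2)*(x^3 - 4*x^2 - 7*x + 10) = x*(x - 2)*(x + 2)*(x^2 - 6*x + 5) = x*(x - 5)*(x - 2)*(x + 2)*(x - 1)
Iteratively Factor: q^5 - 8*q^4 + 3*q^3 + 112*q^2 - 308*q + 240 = (q - 2)*(q^4 - 6*q^3 - 9*q^2 + 94*q - 120) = (q - 2)*(q + 4)*(q^3 - 10*q^2 + 31*q - 30) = (q - 3)*(q - 2)*(q + 4)*(q^2 - 7*q + 10) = (q - 3)*(q - 2)^2*(q + 4)*(q - 5)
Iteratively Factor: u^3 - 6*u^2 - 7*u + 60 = (u - 5)*(u^2 - u - 12) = (u - 5)*(u - 4)*(u + 3)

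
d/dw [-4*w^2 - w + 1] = -8*w - 1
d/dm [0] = 0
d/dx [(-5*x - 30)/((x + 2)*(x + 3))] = 5*(x^2 + 12*x + 24)/(x^4 + 10*x^3 + 37*x^2 + 60*x + 36)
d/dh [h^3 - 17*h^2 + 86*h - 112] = 3*h^2 - 34*h + 86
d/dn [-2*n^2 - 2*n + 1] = -4*n - 2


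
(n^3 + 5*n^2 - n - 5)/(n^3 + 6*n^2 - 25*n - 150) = (n^2 - 1)/(n^2 + n - 30)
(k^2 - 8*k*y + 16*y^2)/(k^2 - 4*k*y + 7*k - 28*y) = (k - 4*y)/(k + 7)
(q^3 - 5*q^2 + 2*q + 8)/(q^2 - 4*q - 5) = (q^2 - 6*q + 8)/(q - 5)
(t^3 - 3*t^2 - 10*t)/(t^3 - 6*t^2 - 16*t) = (t - 5)/(t - 8)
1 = 1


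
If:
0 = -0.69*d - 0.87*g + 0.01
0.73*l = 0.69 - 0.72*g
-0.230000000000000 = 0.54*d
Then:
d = -0.43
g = 0.35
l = 0.60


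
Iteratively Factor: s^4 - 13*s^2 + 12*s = (s - 1)*(s^3 + s^2 - 12*s) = (s - 3)*(s - 1)*(s^2 + 4*s) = (s - 3)*(s - 1)*(s + 4)*(s)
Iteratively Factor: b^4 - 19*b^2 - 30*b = (b - 5)*(b^3 + 5*b^2 + 6*b) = (b - 5)*(b + 2)*(b^2 + 3*b) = b*(b - 5)*(b + 2)*(b + 3)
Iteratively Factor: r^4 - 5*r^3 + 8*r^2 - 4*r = (r - 2)*(r^3 - 3*r^2 + 2*r) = (r - 2)*(r - 1)*(r^2 - 2*r) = r*(r - 2)*(r - 1)*(r - 2)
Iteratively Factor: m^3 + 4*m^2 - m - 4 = (m + 1)*(m^2 + 3*m - 4) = (m - 1)*(m + 1)*(m + 4)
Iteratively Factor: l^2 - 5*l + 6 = (l - 2)*(l - 3)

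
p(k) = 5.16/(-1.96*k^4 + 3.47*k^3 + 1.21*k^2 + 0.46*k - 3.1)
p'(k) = 5.16*(7.84*k^3 - 10.41*k^2 - 2.42*k - 0.46)/(-1.96*k^4 + 3.47*k^3 + 1.21*k^2 + 0.46*k - 3.1)^2 = (40.4544*k^3 - 53.7156*k^2 - 12.4872*k - 2.3736)/(-1.96*k^4 + 3.47*k^3 + 1.21*k^2 + 0.46*k - 3.1)^2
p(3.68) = -0.03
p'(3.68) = 0.04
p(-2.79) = -0.03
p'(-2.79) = -0.04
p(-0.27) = -1.61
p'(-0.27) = -0.36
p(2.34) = -0.53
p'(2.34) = 2.05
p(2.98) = -0.10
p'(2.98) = 0.19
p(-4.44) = -0.00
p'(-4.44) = -0.00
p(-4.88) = -0.00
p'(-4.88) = -0.00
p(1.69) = 2.72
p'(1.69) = 5.12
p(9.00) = -0.00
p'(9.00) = 0.00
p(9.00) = -0.00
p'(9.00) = 0.00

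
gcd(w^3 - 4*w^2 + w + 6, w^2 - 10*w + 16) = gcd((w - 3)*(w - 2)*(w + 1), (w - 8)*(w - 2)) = w - 2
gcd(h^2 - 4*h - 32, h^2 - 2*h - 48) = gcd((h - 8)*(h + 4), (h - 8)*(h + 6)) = h - 8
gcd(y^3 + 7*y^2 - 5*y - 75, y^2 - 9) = y - 3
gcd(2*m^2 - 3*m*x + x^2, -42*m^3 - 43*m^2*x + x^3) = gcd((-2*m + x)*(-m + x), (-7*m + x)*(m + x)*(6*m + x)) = 1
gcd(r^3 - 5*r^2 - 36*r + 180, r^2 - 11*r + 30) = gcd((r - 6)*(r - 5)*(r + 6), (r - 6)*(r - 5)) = r^2 - 11*r + 30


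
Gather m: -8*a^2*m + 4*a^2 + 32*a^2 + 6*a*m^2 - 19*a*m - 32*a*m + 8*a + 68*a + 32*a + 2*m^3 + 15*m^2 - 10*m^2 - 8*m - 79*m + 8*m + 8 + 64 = 36*a^2 + 108*a + 2*m^3 + m^2*(6*a + 5) + m*(-8*a^2 - 51*a - 79) + 72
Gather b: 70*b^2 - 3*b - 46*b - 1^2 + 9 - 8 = 70*b^2 - 49*b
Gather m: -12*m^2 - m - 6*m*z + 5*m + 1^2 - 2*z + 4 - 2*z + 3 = -12*m^2 + m*(4 - 6*z) - 4*z + 8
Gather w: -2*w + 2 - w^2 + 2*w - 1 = 1 - w^2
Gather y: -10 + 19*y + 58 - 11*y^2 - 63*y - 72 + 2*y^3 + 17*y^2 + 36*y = 2*y^3 + 6*y^2 - 8*y - 24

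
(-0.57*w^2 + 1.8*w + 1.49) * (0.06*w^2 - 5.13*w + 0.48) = -0.0342*w^4 + 3.0321*w^3 - 9.4182*w^2 - 6.7797*w + 0.7152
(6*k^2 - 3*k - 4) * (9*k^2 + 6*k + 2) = 54*k^4 + 9*k^3 - 42*k^2 - 30*k - 8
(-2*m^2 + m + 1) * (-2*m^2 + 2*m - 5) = 4*m^4 - 6*m^3 + 10*m^2 - 3*m - 5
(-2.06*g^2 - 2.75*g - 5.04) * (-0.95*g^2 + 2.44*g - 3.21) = 1.957*g^4 - 2.4139*g^3 + 4.6906*g^2 - 3.4701*g + 16.1784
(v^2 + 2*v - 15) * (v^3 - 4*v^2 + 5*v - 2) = v^5 - 2*v^4 - 18*v^3 + 68*v^2 - 79*v + 30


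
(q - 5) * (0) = 0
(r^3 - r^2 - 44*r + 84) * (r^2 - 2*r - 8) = r^5 - 3*r^4 - 50*r^3 + 180*r^2 + 184*r - 672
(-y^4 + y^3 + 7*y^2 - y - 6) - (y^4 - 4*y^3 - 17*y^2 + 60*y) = -2*y^4 + 5*y^3 + 24*y^2 - 61*y - 6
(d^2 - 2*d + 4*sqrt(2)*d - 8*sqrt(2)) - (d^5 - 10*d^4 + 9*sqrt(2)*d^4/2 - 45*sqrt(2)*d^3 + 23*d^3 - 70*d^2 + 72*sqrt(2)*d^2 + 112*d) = -d^5 - 9*sqrt(2)*d^4/2 + 10*d^4 - 23*d^3 + 45*sqrt(2)*d^3 - 72*sqrt(2)*d^2 + 71*d^2 - 114*d + 4*sqrt(2)*d - 8*sqrt(2)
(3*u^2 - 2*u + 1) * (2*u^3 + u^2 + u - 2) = 6*u^5 - u^4 + 3*u^3 - 7*u^2 + 5*u - 2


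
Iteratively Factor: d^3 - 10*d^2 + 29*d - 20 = (d - 4)*(d^2 - 6*d + 5) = (d - 5)*(d - 4)*(d - 1)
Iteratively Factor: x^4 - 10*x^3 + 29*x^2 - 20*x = (x - 5)*(x^3 - 5*x^2 + 4*x) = (x - 5)*(x - 1)*(x^2 - 4*x) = x*(x - 5)*(x - 1)*(x - 4)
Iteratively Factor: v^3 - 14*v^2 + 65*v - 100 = (v - 5)*(v^2 - 9*v + 20) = (v - 5)^2*(v - 4)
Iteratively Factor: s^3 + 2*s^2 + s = (s)*(s^2 + 2*s + 1) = s*(s + 1)*(s + 1)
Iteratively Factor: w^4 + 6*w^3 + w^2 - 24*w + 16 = (w + 4)*(w^3 + 2*w^2 - 7*w + 4) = (w - 1)*(w + 4)*(w^2 + 3*w - 4) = (w - 1)*(w + 4)^2*(w - 1)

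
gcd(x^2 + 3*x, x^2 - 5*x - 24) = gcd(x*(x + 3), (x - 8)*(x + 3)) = x + 3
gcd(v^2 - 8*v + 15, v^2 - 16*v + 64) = 1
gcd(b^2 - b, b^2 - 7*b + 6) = b - 1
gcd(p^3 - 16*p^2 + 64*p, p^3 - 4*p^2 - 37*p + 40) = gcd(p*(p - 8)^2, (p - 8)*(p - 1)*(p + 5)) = p - 8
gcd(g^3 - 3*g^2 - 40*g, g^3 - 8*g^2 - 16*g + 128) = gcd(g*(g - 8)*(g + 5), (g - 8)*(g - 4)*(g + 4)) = g - 8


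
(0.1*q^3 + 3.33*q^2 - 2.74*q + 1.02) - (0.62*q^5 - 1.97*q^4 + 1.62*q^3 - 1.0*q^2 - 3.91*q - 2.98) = -0.62*q^5 + 1.97*q^4 - 1.52*q^3 + 4.33*q^2 + 1.17*q + 4.0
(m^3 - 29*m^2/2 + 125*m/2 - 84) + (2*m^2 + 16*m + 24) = m^3 - 25*m^2/2 + 157*m/2 - 60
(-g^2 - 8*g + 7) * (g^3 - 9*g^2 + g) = -g^5 + g^4 + 78*g^3 - 71*g^2 + 7*g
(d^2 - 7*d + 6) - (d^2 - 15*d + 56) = 8*d - 50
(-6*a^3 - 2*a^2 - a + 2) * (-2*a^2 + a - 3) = 12*a^5 - 2*a^4 + 18*a^3 + a^2 + 5*a - 6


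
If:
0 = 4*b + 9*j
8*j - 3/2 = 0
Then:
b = -27/64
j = 3/16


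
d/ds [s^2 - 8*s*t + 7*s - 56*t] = 2*s - 8*t + 7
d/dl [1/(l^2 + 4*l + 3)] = 2*(-l - 2)/(l^2 + 4*l + 3)^2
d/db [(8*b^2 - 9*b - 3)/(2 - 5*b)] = (-40*b^2 + 32*b - 33)/(25*b^2 - 20*b + 4)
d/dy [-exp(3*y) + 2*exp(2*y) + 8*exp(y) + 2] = (-3*exp(2*y) + 4*exp(y) + 8)*exp(y)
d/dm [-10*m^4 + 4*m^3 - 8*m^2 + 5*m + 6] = -40*m^3 + 12*m^2 - 16*m + 5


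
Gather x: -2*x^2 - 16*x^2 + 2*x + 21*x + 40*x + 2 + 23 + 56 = -18*x^2 + 63*x + 81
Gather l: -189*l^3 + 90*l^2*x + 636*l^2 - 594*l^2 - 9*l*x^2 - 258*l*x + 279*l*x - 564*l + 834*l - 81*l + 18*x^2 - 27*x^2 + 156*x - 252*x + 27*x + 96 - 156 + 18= -189*l^3 + l^2*(90*x + 42) + l*(-9*x^2 + 21*x + 189) - 9*x^2 - 69*x - 42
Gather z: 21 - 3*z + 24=45 - 3*z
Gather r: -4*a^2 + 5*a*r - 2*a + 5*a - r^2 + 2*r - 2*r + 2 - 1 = -4*a^2 + 5*a*r + 3*a - r^2 + 1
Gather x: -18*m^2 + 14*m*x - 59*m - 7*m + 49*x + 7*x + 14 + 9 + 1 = -18*m^2 - 66*m + x*(14*m + 56) + 24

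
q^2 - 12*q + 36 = (q - 6)^2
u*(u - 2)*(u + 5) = u^3 + 3*u^2 - 10*u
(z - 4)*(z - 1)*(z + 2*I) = z^3 - 5*z^2 + 2*I*z^2 + 4*z - 10*I*z + 8*I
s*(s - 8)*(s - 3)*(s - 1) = s^4 - 12*s^3 + 35*s^2 - 24*s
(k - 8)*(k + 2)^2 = k^3 - 4*k^2 - 28*k - 32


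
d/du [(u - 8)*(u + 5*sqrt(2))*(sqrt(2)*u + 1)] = 3*sqrt(2)*u^2 - 16*sqrt(2)*u + 22*u - 88 + 5*sqrt(2)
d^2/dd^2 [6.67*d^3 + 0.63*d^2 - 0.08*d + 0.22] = 40.02*d + 1.26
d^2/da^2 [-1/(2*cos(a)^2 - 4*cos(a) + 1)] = 4*(-4*sin(a)^4 + 4*sin(a)^2 - 17*cos(a)/2 + 3*cos(3*a)/2 + 7)/(2*sin(a)^2 + 4*cos(a) - 3)^3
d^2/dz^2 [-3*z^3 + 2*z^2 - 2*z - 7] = 4 - 18*z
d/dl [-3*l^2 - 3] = -6*l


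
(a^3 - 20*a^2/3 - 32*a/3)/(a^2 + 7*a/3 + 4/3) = a*(a - 8)/(a + 1)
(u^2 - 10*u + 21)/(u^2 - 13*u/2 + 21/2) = 2*(u - 7)/(2*u - 7)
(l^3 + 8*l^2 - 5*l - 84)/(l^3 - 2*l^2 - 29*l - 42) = (-l^3 - 8*l^2 + 5*l + 84)/(-l^3 + 2*l^2 + 29*l + 42)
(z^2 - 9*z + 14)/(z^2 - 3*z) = (z^2 - 9*z + 14)/(z*(z - 3))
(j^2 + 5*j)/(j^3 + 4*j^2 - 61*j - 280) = j/(j^2 - j - 56)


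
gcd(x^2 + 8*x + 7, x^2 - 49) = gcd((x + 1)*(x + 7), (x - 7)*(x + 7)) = x + 7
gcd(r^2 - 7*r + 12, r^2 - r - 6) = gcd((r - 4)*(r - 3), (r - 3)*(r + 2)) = r - 3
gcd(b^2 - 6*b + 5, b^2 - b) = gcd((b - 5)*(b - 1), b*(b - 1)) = b - 1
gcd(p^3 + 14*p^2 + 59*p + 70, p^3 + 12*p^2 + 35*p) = p^2 + 12*p + 35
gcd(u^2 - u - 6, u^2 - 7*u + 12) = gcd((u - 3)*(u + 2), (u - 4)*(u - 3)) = u - 3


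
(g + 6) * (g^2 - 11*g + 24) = g^3 - 5*g^2 - 42*g + 144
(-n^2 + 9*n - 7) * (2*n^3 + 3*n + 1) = -2*n^5 + 18*n^4 - 17*n^3 + 26*n^2 - 12*n - 7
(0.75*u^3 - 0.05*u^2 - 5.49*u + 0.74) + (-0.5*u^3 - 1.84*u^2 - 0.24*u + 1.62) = 0.25*u^3 - 1.89*u^2 - 5.73*u + 2.36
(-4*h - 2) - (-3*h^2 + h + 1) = 3*h^2 - 5*h - 3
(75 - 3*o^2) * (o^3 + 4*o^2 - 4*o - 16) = -3*o^5 - 12*o^4 + 87*o^3 + 348*o^2 - 300*o - 1200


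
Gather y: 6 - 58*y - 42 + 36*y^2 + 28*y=36*y^2 - 30*y - 36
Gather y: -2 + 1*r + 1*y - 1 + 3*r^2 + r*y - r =3*r^2 + y*(r + 1) - 3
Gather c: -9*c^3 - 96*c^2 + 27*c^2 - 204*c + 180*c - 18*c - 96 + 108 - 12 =-9*c^3 - 69*c^2 - 42*c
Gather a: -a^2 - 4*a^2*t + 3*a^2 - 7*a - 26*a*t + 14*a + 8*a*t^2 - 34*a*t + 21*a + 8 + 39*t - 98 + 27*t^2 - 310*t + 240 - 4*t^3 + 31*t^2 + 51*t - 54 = a^2*(2 - 4*t) + a*(8*t^2 - 60*t + 28) - 4*t^3 + 58*t^2 - 220*t + 96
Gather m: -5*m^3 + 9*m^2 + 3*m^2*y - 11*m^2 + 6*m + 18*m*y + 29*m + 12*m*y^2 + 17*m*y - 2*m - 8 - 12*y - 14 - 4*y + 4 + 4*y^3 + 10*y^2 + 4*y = -5*m^3 + m^2*(3*y - 2) + m*(12*y^2 + 35*y + 33) + 4*y^3 + 10*y^2 - 12*y - 18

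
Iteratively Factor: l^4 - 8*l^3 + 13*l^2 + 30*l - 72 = (l - 4)*(l^3 - 4*l^2 - 3*l + 18) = (l - 4)*(l - 3)*(l^2 - l - 6) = (l - 4)*(l - 3)^2*(l + 2)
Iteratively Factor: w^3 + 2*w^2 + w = (w)*(w^2 + 2*w + 1) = w*(w + 1)*(w + 1)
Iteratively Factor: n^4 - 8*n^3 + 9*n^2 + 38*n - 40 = (n - 5)*(n^3 - 3*n^2 - 6*n + 8) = (n - 5)*(n - 1)*(n^2 - 2*n - 8) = (n - 5)*(n - 4)*(n - 1)*(n + 2)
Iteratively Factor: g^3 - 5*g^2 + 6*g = (g)*(g^2 - 5*g + 6) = g*(g - 2)*(g - 3)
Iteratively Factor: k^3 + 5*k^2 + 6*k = (k)*(k^2 + 5*k + 6) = k*(k + 2)*(k + 3)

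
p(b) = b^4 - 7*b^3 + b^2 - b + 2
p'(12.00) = 3911.00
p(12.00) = 8774.00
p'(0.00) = -1.00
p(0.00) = 2.00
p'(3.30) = -79.34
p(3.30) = -123.38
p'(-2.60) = -218.46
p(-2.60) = 180.09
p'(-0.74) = -15.60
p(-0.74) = 6.42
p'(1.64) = -36.56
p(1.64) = -20.59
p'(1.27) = -24.14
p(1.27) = -9.39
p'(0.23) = -1.60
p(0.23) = 1.74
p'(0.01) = -0.98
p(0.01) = 1.99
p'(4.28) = -63.52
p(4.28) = -197.22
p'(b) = 4*b^3 - 21*b^2 + 2*b - 1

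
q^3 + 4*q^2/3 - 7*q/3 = q*(q - 1)*(q + 7/3)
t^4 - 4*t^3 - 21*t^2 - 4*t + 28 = (t - 7)*(t - 1)*(t + 2)^2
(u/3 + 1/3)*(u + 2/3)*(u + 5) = u^3/3 + 20*u^2/9 + 3*u + 10/9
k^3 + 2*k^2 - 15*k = k*(k - 3)*(k + 5)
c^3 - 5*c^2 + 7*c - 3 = (c - 3)*(c - 1)^2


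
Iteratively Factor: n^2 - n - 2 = (n + 1)*(n - 2)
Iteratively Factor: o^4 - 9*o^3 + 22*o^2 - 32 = (o - 2)*(o^3 - 7*o^2 + 8*o + 16) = (o - 2)*(o + 1)*(o^2 - 8*o + 16) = (o - 4)*(o - 2)*(o + 1)*(o - 4)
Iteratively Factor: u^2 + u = (u)*(u + 1)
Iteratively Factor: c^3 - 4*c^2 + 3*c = (c)*(c^2 - 4*c + 3) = c*(c - 1)*(c - 3)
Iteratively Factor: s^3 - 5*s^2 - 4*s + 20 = (s - 2)*(s^2 - 3*s - 10) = (s - 5)*(s - 2)*(s + 2)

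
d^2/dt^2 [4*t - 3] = 0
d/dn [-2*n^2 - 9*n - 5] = -4*n - 9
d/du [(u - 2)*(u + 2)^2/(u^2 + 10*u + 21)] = (u^4 + 20*u^3 + 87*u^2 + 100*u - 4)/(u^4 + 20*u^3 + 142*u^2 + 420*u + 441)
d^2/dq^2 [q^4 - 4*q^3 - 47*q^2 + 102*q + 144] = 12*q^2 - 24*q - 94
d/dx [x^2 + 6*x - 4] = 2*x + 6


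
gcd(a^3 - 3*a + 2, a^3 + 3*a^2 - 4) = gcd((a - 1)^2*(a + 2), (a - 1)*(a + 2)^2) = a^2 + a - 2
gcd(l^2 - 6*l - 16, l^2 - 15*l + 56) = l - 8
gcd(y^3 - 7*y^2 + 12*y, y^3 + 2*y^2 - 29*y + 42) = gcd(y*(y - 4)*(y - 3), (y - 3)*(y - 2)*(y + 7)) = y - 3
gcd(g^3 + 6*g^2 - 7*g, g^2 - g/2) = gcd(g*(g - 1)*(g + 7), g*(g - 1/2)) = g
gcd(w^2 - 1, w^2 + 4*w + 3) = w + 1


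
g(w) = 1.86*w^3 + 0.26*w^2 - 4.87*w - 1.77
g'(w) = 5.58*w^2 + 0.52*w - 4.87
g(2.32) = 11.56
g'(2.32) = 26.37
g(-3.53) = -63.15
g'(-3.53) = 62.83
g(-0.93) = 1.49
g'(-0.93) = -0.53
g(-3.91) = -89.94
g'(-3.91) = 78.40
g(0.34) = -3.32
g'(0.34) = -4.05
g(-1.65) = -1.38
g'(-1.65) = 9.46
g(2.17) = 7.89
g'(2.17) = 22.53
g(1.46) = -2.54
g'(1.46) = 7.78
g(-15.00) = -6147.72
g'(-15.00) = 1242.83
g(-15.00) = -6147.72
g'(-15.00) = 1242.83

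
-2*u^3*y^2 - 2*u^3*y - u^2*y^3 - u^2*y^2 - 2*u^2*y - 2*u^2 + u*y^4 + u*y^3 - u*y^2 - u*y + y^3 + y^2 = (-2*u + y)*(u + y)*(y + 1)*(u*y + 1)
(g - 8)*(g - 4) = g^2 - 12*g + 32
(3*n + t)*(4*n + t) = 12*n^2 + 7*n*t + t^2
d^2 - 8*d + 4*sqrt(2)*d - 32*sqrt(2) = (d - 8)*(d + 4*sqrt(2))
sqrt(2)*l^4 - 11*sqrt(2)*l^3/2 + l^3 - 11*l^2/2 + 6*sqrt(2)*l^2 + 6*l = l*(l - 4)*(l - 3/2)*(sqrt(2)*l + 1)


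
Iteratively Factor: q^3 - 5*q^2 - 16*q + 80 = (q - 5)*(q^2 - 16) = (q - 5)*(q - 4)*(q + 4)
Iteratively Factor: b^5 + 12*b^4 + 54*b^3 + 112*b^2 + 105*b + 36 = (b + 1)*(b^4 + 11*b^3 + 43*b^2 + 69*b + 36) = (b + 1)*(b + 3)*(b^3 + 8*b^2 + 19*b + 12) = (b + 1)^2*(b + 3)*(b^2 + 7*b + 12) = (b + 1)^2*(b + 3)*(b + 4)*(b + 3)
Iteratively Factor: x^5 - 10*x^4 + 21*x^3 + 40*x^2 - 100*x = (x - 2)*(x^4 - 8*x^3 + 5*x^2 + 50*x) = (x - 5)*(x - 2)*(x^3 - 3*x^2 - 10*x) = (x - 5)*(x - 2)*(x + 2)*(x^2 - 5*x) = (x - 5)^2*(x - 2)*(x + 2)*(x)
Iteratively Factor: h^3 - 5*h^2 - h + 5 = (h - 5)*(h^2 - 1) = (h - 5)*(h + 1)*(h - 1)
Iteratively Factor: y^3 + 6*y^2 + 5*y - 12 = (y + 4)*(y^2 + 2*y - 3) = (y + 3)*(y + 4)*(y - 1)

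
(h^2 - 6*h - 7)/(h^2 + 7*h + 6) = (h - 7)/(h + 6)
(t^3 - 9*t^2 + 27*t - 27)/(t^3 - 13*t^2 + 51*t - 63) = (t - 3)/(t - 7)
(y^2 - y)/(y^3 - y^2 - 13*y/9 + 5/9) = 9*y*(y - 1)/(9*y^3 - 9*y^2 - 13*y + 5)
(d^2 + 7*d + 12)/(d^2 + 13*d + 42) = (d^2 + 7*d + 12)/(d^2 + 13*d + 42)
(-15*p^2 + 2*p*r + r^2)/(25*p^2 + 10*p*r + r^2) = (-3*p + r)/(5*p + r)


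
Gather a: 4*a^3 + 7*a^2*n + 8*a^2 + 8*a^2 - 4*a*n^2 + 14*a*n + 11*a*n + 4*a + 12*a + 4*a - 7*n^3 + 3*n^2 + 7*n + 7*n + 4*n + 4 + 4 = 4*a^3 + a^2*(7*n + 16) + a*(-4*n^2 + 25*n + 20) - 7*n^3 + 3*n^2 + 18*n + 8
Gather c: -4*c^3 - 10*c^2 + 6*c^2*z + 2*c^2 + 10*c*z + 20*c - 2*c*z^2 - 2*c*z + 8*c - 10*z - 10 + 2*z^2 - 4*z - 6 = -4*c^3 + c^2*(6*z - 8) + c*(-2*z^2 + 8*z + 28) + 2*z^2 - 14*z - 16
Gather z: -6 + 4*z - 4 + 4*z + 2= 8*z - 8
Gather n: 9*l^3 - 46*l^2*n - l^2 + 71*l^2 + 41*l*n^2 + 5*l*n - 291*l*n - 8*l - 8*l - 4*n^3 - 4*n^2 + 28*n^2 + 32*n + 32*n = 9*l^3 + 70*l^2 - 16*l - 4*n^3 + n^2*(41*l + 24) + n*(-46*l^2 - 286*l + 64)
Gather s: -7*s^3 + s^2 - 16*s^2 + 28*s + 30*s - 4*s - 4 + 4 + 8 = -7*s^3 - 15*s^2 + 54*s + 8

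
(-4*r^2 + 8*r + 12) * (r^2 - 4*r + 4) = -4*r^4 + 24*r^3 - 36*r^2 - 16*r + 48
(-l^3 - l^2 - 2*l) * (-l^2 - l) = l^5 + 2*l^4 + 3*l^3 + 2*l^2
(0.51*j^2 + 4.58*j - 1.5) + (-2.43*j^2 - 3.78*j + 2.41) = -1.92*j^2 + 0.8*j + 0.91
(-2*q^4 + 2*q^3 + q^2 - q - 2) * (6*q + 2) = -12*q^5 + 8*q^4 + 10*q^3 - 4*q^2 - 14*q - 4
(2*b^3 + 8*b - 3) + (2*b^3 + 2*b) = 4*b^3 + 10*b - 3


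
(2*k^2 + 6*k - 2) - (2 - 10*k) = 2*k^2 + 16*k - 4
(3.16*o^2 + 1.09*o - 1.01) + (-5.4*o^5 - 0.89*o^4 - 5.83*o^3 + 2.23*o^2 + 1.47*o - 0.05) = -5.4*o^5 - 0.89*o^4 - 5.83*o^3 + 5.39*o^2 + 2.56*o - 1.06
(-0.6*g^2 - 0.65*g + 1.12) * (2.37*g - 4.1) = -1.422*g^3 + 0.919499999999999*g^2 + 5.3194*g - 4.592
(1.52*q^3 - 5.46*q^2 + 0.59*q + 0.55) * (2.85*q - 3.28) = 4.332*q^4 - 20.5466*q^3 + 19.5903*q^2 - 0.3677*q - 1.804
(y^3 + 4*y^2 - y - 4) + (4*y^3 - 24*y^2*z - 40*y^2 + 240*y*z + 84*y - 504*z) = 5*y^3 - 24*y^2*z - 36*y^2 + 240*y*z + 83*y - 504*z - 4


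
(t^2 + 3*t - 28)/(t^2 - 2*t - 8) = (t + 7)/(t + 2)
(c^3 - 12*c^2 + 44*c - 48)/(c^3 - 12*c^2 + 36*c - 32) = (c^2 - 10*c + 24)/(c^2 - 10*c + 16)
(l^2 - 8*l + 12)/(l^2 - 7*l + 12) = (l^2 - 8*l + 12)/(l^2 - 7*l + 12)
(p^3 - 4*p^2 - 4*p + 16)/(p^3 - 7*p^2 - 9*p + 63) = (p^3 - 4*p^2 - 4*p + 16)/(p^3 - 7*p^2 - 9*p + 63)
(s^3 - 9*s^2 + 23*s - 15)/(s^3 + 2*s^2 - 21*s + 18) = (s - 5)/(s + 6)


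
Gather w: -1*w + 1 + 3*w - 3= 2*w - 2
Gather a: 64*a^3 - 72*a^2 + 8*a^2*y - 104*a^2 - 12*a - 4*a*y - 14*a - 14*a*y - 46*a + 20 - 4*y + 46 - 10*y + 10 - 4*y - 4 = 64*a^3 + a^2*(8*y - 176) + a*(-18*y - 72) - 18*y + 72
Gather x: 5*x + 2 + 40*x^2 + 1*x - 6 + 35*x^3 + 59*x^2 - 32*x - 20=35*x^3 + 99*x^2 - 26*x - 24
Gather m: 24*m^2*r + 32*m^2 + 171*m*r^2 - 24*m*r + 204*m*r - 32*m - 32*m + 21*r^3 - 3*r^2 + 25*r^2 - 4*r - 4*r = m^2*(24*r + 32) + m*(171*r^2 + 180*r - 64) + 21*r^3 + 22*r^2 - 8*r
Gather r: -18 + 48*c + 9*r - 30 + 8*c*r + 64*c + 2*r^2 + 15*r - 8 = 112*c + 2*r^2 + r*(8*c + 24) - 56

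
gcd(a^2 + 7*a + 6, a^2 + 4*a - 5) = 1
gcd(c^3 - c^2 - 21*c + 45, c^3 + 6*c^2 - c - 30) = c + 5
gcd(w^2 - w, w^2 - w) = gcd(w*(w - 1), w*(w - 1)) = w^2 - w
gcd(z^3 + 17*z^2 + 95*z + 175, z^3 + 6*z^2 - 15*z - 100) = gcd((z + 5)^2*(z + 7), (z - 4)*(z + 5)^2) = z^2 + 10*z + 25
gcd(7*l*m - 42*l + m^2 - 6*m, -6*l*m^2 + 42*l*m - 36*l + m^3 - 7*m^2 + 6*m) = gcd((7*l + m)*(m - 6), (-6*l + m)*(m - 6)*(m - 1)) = m - 6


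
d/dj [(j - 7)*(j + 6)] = 2*j - 1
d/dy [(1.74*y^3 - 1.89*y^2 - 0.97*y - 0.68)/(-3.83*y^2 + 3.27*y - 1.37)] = (-6.6642*y^4 + 11.3796*y^3 - 17.0468*y^2 - 0.0301999999999998*y + 3.5525)/(14.6689*y^4 - 25.0482*y^3 + 21.1871*y^2 - 8.9598*y + 1.8769)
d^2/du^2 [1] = 0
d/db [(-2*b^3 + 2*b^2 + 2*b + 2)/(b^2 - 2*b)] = 2*(-b^4 + 4*b^3 - 3*b^2 - 2*b + 2)/(b^2*(b^2 - 4*b + 4))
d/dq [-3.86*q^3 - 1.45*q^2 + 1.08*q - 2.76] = -11.58*q^2 - 2.9*q + 1.08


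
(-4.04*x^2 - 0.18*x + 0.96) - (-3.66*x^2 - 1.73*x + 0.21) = -0.38*x^2 + 1.55*x + 0.75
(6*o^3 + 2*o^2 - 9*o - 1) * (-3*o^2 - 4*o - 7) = -18*o^5 - 30*o^4 - 23*o^3 + 25*o^2 + 67*o + 7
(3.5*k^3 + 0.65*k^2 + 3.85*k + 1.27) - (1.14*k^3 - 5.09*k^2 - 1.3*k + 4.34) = 2.36*k^3 + 5.74*k^2 + 5.15*k - 3.07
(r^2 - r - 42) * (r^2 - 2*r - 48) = r^4 - 3*r^3 - 88*r^2 + 132*r + 2016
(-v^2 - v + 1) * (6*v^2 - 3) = -6*v^4 - 6*v^3 + 9*v^2 + 3*v - 3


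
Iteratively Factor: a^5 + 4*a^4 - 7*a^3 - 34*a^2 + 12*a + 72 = (a + 3)*(a^4 + a^3 - 10*a^2 - 4*a + 24) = (a + 3)^2*(a^3 - 2*a^2 - 4*a + 8) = (a + 2)*(a + 3)^2*(a^2 - 4*a + 4) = (a - 2)*(a + 2)*(a + 3)^2*(a - 2)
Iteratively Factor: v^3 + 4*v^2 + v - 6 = (v - 1)*(v^2 + 5*v + 6) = (v - 1)*(v + 2)*(v + 3)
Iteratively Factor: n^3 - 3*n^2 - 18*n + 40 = (n + 4)*(n^2 - 7*n + 10) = (n - 2)*(n + 4)*(n - 5)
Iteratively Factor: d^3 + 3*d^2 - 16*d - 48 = (d - 4)*(d^2 + 7*d + 12) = (d - 4)*(d + 4)*(d + 3)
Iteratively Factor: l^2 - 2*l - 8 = (l - 4)*(l + 2)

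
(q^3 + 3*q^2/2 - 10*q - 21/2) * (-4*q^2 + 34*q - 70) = -4*q^5 + 28*q^4 + 21*q^3 - 403*q^2 + 343*q + 735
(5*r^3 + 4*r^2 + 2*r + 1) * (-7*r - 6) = -35*r^4 - 58*r^3 - 38*r^2 - 19*r - 6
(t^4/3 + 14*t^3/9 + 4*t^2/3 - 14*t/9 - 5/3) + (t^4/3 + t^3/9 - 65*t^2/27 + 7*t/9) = 2*t^4/3 + 5*t^3/3 - 29*t^2/27 - 7*t/9 - 5/3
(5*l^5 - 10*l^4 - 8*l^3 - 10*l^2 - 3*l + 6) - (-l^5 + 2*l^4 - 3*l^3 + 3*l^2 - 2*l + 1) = 6*l^5 - 12*l^4 - 5*l^3 - 13*l^2 - l + 5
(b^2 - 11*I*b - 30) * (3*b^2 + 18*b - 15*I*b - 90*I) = 3*b^4 + 18*b^3 - 48*I*b^3 - 255*b^2 - 288*I*b^2 - 1530*b + 450*I*b + 2700*I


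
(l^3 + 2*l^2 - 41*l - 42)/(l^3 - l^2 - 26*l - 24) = (l + 7)/(l + 4)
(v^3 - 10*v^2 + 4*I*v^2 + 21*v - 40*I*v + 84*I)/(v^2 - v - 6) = (v^2 + v*(-7 + 4*I) - 28*I)/(v + 2)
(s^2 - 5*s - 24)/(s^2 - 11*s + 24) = (s + 3)/(s - 3)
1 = 1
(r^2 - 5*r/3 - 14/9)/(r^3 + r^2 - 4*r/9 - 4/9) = (3*r - 7)/(3*r^2 + r - 2)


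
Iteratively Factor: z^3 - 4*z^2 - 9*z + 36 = (z - 3)*(z^2 - z - 12) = (z - 4)*(z - 3)*(z + 3)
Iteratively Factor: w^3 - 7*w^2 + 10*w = (w - 2)*(w^2 - 5*w) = (w - 5)*(w - 2)*(w)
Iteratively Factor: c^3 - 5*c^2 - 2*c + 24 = (c + 2)*(c^2 - 7*c + 12) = (c - 3)*(c + 2)*(c - 4)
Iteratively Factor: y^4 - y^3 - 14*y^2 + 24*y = (y - 3)*(y^3 + 2*y^2 - 8*y) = (y - 3)*(y + 4)*(y^2 - 2*y) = (y - 3)*(y - 2)*(y + 4)*(y)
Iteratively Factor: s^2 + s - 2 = (s - 1)*(s + 2)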